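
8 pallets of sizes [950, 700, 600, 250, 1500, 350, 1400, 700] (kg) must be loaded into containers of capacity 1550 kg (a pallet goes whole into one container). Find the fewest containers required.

5

Total = 1500 + 1400 + 950 + 700 + 700 + 600 + 350 + 250 = 6450 kg.
Lower bound: ⌈6450/1550⌉ = 5 containers.
A packing using 5 containers:
  container 1: 1500 = 1500
  container 2: 1400 = 1400
  container 3: 950 + 600 = 1550
  container 4: 700 + 700 = 1400
  container 5: 350 + 250 = 600
This matches the lower bound, so 5 is optimal.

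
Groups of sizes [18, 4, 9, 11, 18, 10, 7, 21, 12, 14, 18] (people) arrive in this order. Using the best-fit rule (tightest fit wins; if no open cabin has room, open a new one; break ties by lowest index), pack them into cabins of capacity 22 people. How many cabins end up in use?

  18 → cabin 1 (new)  [load 18/22]
  4 → cabin 1  [load 22/22]
  9 → cabin 2 (new)  [load 9/22]
  11 → cabin 2  [load 20/22]
  18 → cabin 3 (new)  [load 18/22]
  10 → cabin 4 (new)  [load 10/22]
  7 → cabin 4  [load 17/22]
  21 → cabin 5 (new)  [load 21/22]
  12 → cabin 6 (new)  [load 12/22]
  14 → cabin 7 (new)  [load 14/22]
  18 → cabin 8 (new)  [load 18/22]
8 cabins opened.

8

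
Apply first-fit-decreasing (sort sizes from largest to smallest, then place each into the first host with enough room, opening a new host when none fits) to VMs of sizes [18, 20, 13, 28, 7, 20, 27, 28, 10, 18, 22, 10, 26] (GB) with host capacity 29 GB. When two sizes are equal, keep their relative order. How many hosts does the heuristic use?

10

Sorted descending: 28, 28, 27, 26, 22, 20, 20, 18, 18, 13, 10, 10, 7.
  28 → host 1 (new)  [load 28/29]
  28 → host 2 (new)  [load 28/29]
  27 → host 3 (new)  [load 27/29]
  26 → host 4 (new)  [load 26/29]
  22 → host 5 (new)  [load 22/29]
  20 → host 6 (new)  [load 20/29]
  20 → host 7 (new)  [load 20/29]
  18 → host 8 (new)  [load 18/29]
  18 → host 9 (new)  [load 18/29]
  13 → host 10 (new)  [load 13/29]
  10 → host 8  [load 28/29]
  10 → host 9  [load 28/29]
  7 → host 5  [load 29/29]
10 hosts opened.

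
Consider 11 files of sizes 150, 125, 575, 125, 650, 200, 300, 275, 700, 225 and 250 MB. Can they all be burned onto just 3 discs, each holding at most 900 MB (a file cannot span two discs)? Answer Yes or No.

No

Total = 3575 MB; ⌈3575/900⌉ = 4.
At least 4 discs are required, but only 3 are allowed.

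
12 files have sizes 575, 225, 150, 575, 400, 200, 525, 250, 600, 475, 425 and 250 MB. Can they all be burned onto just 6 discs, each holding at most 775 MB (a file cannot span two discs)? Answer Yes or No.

No

Total = 4650 MB; ⌈4650/775⌉ = 6.
7 files each exceed half the capacity and cannot share a disc, forcing at least 7 discs.
At least 7 discs are required, but only 6 are allowed.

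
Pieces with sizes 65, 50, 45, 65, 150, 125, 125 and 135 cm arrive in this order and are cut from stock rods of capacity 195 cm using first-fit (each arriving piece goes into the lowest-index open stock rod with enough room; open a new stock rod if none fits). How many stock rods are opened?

  65 → stock rod 1 (new)  [load 65/195]
  50 → stock rod 1  [load 115/195]
  45 → stock rod 1  [load 160/195]
  65 → stock rod 2 (new)  [load 65/195]
  150 → stock rod 3 (new)  [load 150/195]
  125 → stock rod 2  [load 190/195]
  125 → stock rod 4 (new)  [load 125/195]
  135 → stock rod 5 (new)  [load 135/195]
5 stock rods opened.

5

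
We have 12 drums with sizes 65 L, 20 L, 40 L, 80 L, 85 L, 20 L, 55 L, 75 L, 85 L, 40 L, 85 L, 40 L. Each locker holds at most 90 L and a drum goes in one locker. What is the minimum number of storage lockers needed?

Total = 85 + 85 + 85 + 80 + 75 + 65 + 55 + 40 + 40 + 40 + 20 + 20 = 690 L.
Lower bound: ⌈690/90⌉ = 8 storage lockers.
A packing using 9 storage lockers:
  locker 1: 85 = 85
  locker 2: 85 = 85
  locker 3: 85 = 85
  locker 4: 80 = 80
  locker 5: 75 = 75
  locker 6: 65 + 20 = 85
  locker 7: 55 + 20 = 75
  locker 8: 40 + 40 = 80
  locker 9: 40 = 40
No arrangement into 8 storage lockers stays within capacity, so 9 is optimal.

9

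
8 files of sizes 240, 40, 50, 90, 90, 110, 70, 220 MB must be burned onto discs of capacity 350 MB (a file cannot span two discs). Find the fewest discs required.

Total = 240 + 220 + 110 + 90 + 90 + 70 + 50 + 40 = 910 MB.
Lower bound: ⌈910/350⌉ = 3 discs.
A packing using 3 discs:
  disc 1: 240 + 110 = 350
  disc 2: 220 + 90 + 40 = 350
  disc 3: 90 + 70 + 50 = 210
This matches the lower bound, so 3 is optimal.

3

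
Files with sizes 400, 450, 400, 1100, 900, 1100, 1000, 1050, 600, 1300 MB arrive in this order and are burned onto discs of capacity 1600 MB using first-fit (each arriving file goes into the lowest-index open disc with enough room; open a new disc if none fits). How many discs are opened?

  400 → disc 1 (new)  [load 400/1600]
  450 → disc 1  [load 850/1600]
  400 → disc 1  [load 1250/1600]
  1100 → disc 2 (new)  [load 1100/1600]
  900 → disc 3 (new)  [load 900/1600]
  1100 → disc 4 (new)  [load 1100/1600]
  1000 → disc 5 (new)  [load 1000/1600]
  1050 → disc 6 (new)  [load 1050/1600]
  600 → disc 3  [load 1500/1600]
  1300 → disc 7 (new)  [load 1300/1600]
7 discs opened.

7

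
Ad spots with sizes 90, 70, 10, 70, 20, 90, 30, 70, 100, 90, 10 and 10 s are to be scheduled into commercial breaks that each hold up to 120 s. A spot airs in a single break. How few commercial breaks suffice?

7

Total = 100 + 90 + 90 + 90 + 70 + 70 + 70 + 30 + 20 + 10 + 10 + 10 = 660 s.
Lower bound: ⌈660/120⌉ = 6 commercial breaks.
Also, 7 ad spots each exceed 60 s, and no two of those can share a break, so at least 7 commercial breaks are needed.
A packing using 7 commercial breaks:
  break 1: 100 + 20 = 120
  break 2: 90 + 30 = 120
  break 3: 90 + 10 + 10 + 10 = 120
  break 4: 90 = 90
  break 5: 70 = 70
  break 6: 70 = 70
  break 7: 70 = 70
This matches the lower bound, so 7 is optimal.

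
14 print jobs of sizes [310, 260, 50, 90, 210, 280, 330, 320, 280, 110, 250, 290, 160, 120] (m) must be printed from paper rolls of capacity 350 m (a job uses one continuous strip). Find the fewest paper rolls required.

10

Total = 330 + 320 + 310 + 290 + 280 + 280 + 260 + 250 + 210 + 160 + 120 + 110 + 90 + 50 = 3060 m.
Lower bound: ⌈3060/350⌉ = 9 paper rolls.
A packing using 10 paper rolls:
  roll 1: 330 = 330
  roll 2: 320 = 320
  roll 3: 310 = 310
  roll 4: 290 + 50 = 340
  roll 5: 280 = 280
  roll 6: 280 = 280
  roll 7: 260 + 90 = 350
  roll 8: 250 = 250
  roll 9: 210 + 120 = 330
  roll 10: 160 + 110 = 270
No arrangement into 9 paper rolls stays within capacity, so 10 is optimal.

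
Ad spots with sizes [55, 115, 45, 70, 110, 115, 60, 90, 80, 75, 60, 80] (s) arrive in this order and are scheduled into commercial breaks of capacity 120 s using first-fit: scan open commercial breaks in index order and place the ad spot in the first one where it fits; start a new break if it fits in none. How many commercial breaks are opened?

10

  55 → break 1 (new)  [load 55/120]
  115 → break 2 (new)  [load 115/120]
  45 → break 1  [load 100/120]
  70 → break 3 (new)  [load 70/120]
  110 → break 4 (new)  [load 110/120]
  115 → break 5 (new)  [load 115/120]
  60 → break 6 (new)  [load 60/120]
  90 → break 7 (new)  [load 90/120]
  80 → break 8 (new)  [load 80/120]
  75 → break 9 (new)  [load 75/120]
  60 → break 6  [load 120/120]
  80 → break 10 (new)  [load 80/120]
10 commercial breaks opened.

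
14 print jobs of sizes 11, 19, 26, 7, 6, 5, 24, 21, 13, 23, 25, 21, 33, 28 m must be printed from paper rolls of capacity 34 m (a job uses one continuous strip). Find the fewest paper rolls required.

Total = 33 + 28 + 26 + 25 + 24 + 23 + 21 + 21 + 19 + 13 + 11 + 7 + 6 + 5 = 262 m.
Lower bound: ⌈262/34⌉ = 8 paper rolls.
Also, 9 print jobs each exceed 17 m, and no two of those can share a roll, so at least 9 paper rolls are needed.
A packing using 9 paper rolls:
  roll 1: 33 = 33
  roll 2: 28 + 6 = 34
  roll 3: 26 + 7 = 33
  roll 4: 25 + 5 = 30
  roll 5: 24 = 24
  roll 6: 23 + 11 = 34
  roll 7: 21 + 13 = 34
  roll 8: 21 = 21
  roll 9: 19 = 19
This matches the lower bound, so 9 is optimal.

9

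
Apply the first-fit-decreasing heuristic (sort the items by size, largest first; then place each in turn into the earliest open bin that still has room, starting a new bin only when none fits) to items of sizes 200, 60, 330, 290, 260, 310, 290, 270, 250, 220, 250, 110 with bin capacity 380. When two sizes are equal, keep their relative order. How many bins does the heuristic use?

10

Sorted descending: 330, 310, 290, 290, 270, 260, 250, 250, 220, 200, 110, 60.
  330 → bin 1 (new)  [load 330/380]
  310 → bin 2 (new)  [load 310/380]
  290 → bin 3 (new)  [load 290/380]
  290 → bin 4 (new)  [load 290/380]
  270 → bin 5 (new)  [load 270/380]
  260 → bin 6 (new)  [load 260/380]
  250 → bin 7 (new)  [load 250/380]
  250 → bin 8 (new)  [load 250/380]
  220 → bin 9 (new)  [load 220/380]
  200 → bin 10 (new)  [load 200/380]
  110 → bin 5  [load 380/380]
  60 → bin 2  [load 370/380]
10 bins opened.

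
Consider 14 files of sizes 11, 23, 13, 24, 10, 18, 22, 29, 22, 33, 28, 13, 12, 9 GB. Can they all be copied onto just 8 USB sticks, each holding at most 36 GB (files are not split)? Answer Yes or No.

Total = 267 GB; ⌈267/36⌉ = 8.
The bound of 8 does not rule out 8, but exhaustive search shows no assignment into 8 USB sticks of capacity 36 GB exists — the minimum is 9.

No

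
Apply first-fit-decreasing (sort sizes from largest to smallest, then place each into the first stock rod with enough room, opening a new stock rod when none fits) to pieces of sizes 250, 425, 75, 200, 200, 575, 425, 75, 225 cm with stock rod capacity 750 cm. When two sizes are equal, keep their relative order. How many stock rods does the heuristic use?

Sorted descending: 575, 425, 425, 250, 225, 200, 200, 75, 75.
  575 → stock rod 1 (new)  [load 575/750]
  425 → stock rod 2 (new)  [load 425/750]
  425 → stock rod 3 (new)  [load 425/750]
  250 → stock rod 2  [load 675/750]
  225 → stock rod 3  [load 650/750]
  200 → stock rod 4 (new)  [load 200/750]
  200 → stock rod 4  [load 400/750]
  75 → stock rod 1  [load 650/750]
  75 → stock rod 1  [load 725/750]
4 stock rods opened.

4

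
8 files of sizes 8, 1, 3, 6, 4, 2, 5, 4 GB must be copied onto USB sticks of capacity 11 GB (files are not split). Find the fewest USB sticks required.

3

Total = 8 + 6 + 5 + 4 + 4 + 3 + 2 + 1 = 33 GB.
Lower bound: ⌈33/11⌉ = 3 USB sticks.
A packing using 3 USB sticks:
  USB stick 1: 8 + 3 = 11
  USB stick 2: 6 + 5 = 11
  USB stick 3: 4 + 4 + 2 + 1 = 11
This matches the lower bound, so 3 is optimal.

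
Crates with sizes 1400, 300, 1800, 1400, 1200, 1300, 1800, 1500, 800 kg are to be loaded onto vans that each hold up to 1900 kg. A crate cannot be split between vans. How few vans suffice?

8

Total = 1800 + 1800 + 1500 + 1400 + 1400 + 1300 + 1200 + 800 + 300 = 11500 kg.
Lower bound: ⌈11500/1900⌉ = 7 vans.
A packing using 8 vans:
  van 1: 1800 = 1800
  van 2: 1800 = 1800
  van 3: 1500 + 300 = 1800
  van 4: 1400 = 1400
  van 5: 1400 = 1400
  van 6: 1300 = 1300
  van 7: 1200 = 1200
  van 8: 800 = 800
No arrangement into 7 vans stays within capacity, so 8 is optimal.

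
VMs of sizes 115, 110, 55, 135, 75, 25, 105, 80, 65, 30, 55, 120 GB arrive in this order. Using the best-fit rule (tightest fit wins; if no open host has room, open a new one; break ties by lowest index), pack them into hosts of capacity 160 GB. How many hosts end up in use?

  115 → host 1 (new)  [load 115/160]
  110 → host 2 (new)  [load 110/160]
  55 → host 3 (new)  [load 55/160]
  135 → host 4 (new)  [load 135/160]
  75 → host 3  [load 130/160]
  25 → host 4  [load 160/160]
  105 → host 5 (new)  [load 105/160]
  80 → host 6 (new)  [load 80/160]
  65 → host 6  [load 145/160]
  30 → host 3  [load 160/160]
  55 → host 5  [load 160/160]
  120 → host 7 (new)  [load 120/160]
7 hosts opened.

7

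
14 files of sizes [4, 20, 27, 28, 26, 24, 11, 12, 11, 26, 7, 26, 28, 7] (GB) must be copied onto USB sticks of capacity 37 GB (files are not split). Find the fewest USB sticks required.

Total = 28 + 28 + 27 + 26 + 26 + 26 + 24 + 20 + 12 + 11 + 11 + 7 + 7 + 4 = 257 GB.
Lower bound: ⌈257/37⌉ = 7 USB sticks.
Also, 8 files each exceed 37/2 GB, and no two of those can share a USB stick, so at least 8 USB sticks are needed.
A packing using 8 USB sticks:
  USB stick 1: 28 + 7 = 35
  USB stick 2: 28 + 7 = 35
  USB stick 3: 27 + 4 = 31
  USB stick 4: 26 + 11 = 37
  USB stick 5: 26 + 11 = 37
  USB stick 6: 26 = 26
  USB stick 7: 24 + 12 = 36
  USB stick 8: 20 = 20
This matches the lower bound, so 8 is optimal.

8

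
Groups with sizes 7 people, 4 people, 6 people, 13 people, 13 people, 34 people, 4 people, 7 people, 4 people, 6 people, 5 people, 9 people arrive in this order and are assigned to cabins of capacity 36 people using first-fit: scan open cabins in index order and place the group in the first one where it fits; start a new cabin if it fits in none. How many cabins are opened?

  7 → cabin 1 (new)  [load 7/36]
  4 → cabin 1  [load 11/36]
  6 → cabin 1  [load 17/36]
  13 → cabin 1  [load 30/36]
  13 → cabin 2 (new)  [load 13/36]
  34 → cabin 3 (new)  [load 34/36]
  4 → cabin 1  [load 34/36]
  7 → cabin 2  [load 20/36]
  4 → cabin 2  [load 24/36]
  6 → cabin 2  [load 30/36]
  5 → cabin 2  [load 35/36]
  9 → cabin 4 (new)  [load 9/36]
4 cabins opened.

4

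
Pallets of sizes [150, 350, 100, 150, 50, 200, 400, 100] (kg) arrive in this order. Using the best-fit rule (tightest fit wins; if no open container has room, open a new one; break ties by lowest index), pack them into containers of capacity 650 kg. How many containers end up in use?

3

  150 → container 1 (new)  [load 150/650]
  350 → container 1  [load 500/650]
  100 → container 1  [load 600/650]
  150 → container 2 (new)  [load 150/650]
  50 → container 1  [load 650/650]
  200 → container 2  [load 350/650]
  400 → container 3 (new)  [load 400/650]
  100 → container 3  [load 500/650]
3 containers opened.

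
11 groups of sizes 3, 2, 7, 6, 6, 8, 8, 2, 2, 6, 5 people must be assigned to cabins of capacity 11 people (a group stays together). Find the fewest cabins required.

6

Total = 8 + 8 + 7 + 6 + 6 + 6 + 5 + 3 + 2 + 2 + 2 = 55 people.
Lower bound: ⌈55/11⌉ = 5 cabins.
Also, 6 groups each exceed 11/2 people, and no two of those can share a cabin, so at least 6 cabins are needed.
A packing using 6 cabins:
  cabin 1: 8 + 3 = 11
  cabin 2: 8 + 2 = 10
  cabin 3: 7 + 2 + 2 = 11
  cabin 4: 6 + 5 = 11
  cabin 5: 6 = 6
  cabin 6: 6 = 6
This matches the lower bound, so 6 is optimal.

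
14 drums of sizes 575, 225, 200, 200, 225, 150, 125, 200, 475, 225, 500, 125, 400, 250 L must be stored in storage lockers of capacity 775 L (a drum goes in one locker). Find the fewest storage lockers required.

Total = 575 + 500 + 475 + 400 + 250 + 225 + 225 + 225 + 200 + 200 + 200 + 150 + 125 + 125 = 3875 L.
Lower bound: ⌈3875/775⌉ = 5 storage lockers.
A packing using 6 storage lockers:
  locker 1: 575 + 200 = 775
  locker 2: 500 + 250 = 750
  locker 3: 475 + 225 = 700
  locker 4: 400 + 225 + 150 = 775
  locker 5: 225 + 200 + 200 + 125 = 750
  locker 6: 125 = 125
No arrangement into 5 storage lockers stays within capacity, so 6 is optimal.

6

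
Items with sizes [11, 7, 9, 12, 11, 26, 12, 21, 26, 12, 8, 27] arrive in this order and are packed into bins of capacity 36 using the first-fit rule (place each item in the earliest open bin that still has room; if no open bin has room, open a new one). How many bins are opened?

6

  11 → bin 1 (new)  [load 11/36]
  7 → bin 1  [load 18/36]
  9 → bin 1  [load 27/36]
  12 → bin 2 (new)  [load 12/36]
  11 → bin 2  [load 23/36]
  26 → bin 3 (new)  [load 26/36]
  12 → bin 2  [load 35/36]
  21 → bin 4 (new)  [load 21/36]
  26 → bin 5 (new)  [load 26/36]
  12 → bin 4  [load 33/36]
  8 → bin 1  [load 35/36]
  27 → bin 6 (new)  [load 27/36]
6 bins opened.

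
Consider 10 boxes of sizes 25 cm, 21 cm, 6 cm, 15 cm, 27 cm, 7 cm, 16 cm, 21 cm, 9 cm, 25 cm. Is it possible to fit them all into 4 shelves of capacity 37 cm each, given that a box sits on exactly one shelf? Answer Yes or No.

No

Total = 172 cm; ⌈172/37⌉ = 5.
At least 5 shelves are required, but only 4 are allowed.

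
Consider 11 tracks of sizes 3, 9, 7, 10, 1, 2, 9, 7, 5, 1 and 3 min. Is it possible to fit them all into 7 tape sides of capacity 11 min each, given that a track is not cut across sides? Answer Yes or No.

Yes

A valid assignment using 6 tape sides:
  side 1: 10 + 1 = 11
  side 2: 9 + 2 = 11
  side 3: 9 + 1 = 10
  side 4: 7 + 3 = 10
  side 5: 7 + 3 = 10
  side 6: 5 = 5
That uses only 6 ≤ 7, so 7 tape sides are enough.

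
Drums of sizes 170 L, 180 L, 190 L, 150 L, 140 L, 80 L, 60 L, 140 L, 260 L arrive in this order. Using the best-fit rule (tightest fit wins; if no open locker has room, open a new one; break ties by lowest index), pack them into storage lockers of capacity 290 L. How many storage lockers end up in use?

  170 → locker 1 (new)  [load 170/290]
  180 → locker 2 (new)  [load 180/290]
  190 → locker 3 (new)  [load 190/290]
  150 → locker 4 (new)  [load 150/290]
  140 → locker 4  [load 290/290]
  80 → locker 3  [load 270/290]
  60 → locker 2  [load 240/290]
  140 → locker 5 (new)  [load 140/290]
  260 → locker 6 (new)  [load 260/290]
6 storage lockers opened.

6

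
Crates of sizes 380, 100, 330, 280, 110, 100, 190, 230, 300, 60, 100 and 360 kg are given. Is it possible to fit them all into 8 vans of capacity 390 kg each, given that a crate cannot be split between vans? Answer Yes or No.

A valid assignment using 7 vans:
  van 1: 380 = 380
  van 2: 360 = 360
  van 3: 330 + 60 = 390
  van 4: 300 = 300
  van 5: 280 + 110 = 390
  van 6: 230 + 100 = 330
  van 7: 190 + 100 + 100 = 390
That uses only 7 ≤ 8, so 8 vans are enough.

Yes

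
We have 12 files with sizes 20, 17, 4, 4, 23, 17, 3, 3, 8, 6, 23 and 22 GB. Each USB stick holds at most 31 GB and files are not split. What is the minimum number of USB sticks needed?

Total = 23 + 23 + 22 + 20 + 17 + 17 + 8 + 6 + 4 + 4 + 3 + 3 = 150 GB.
Lower bound: ⌈150/31⌉ = 5 USB sticks.
Also, 6 files each exceed 31/2 GB, and no two of those can share a USB stick, so at least 6 USB sticks are needed.
A packing using 6 USB sticks:
  USB stick 1: 23 + 8 = 31
  USB stick 2: 23 + 6 = 29
  USB stick 3: 22 + 4 + 4 = 30
  USB stick 4: 20 + 3 + 3 = 26
  USB stick 5: 17 = 17
  USB stick 6: 17 = 17
This matches the lower bound, so 6 is optimal.

6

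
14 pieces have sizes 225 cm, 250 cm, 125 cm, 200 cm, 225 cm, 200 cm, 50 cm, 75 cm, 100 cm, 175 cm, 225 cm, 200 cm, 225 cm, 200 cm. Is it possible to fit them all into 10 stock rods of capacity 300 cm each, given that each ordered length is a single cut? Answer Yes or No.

Yes

A valid assignment using 10 stock rods:
  stock rod 1: 250 + 50 = 300
  stock rod 2: 225 + 75 = 300
  stock rod 3: 225 = 225
  stock rod 4: 225 = 225
  stock rod 5: 225 = 225
  stock rod 6: 200 + 100 = 300
  stock rod 7: 200 = 200
  stock rod 8: 200 = 200
  stock rod 9: 200 = 200
  stock rod 10: 175 + 125 = 300
Every load is within 300 cm, so 10 stock rods suffice.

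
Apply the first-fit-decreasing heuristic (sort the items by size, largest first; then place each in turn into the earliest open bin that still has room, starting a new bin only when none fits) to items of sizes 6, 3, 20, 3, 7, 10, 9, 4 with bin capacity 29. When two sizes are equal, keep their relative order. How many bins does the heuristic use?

Sorted descending: 20, 10, 9, 7, 6, 4, 3, 3.
  20 → bin 1 (new)  [load 20/29]
  10 → bin 2 (new)  [load 10/29]
  9 → bin 1  [load 29/29]
  7 → bin 2  [load 17/29]
  6 → bin 2  [load 23/29]
  4 → bin 2  [load 27/29]
  3 → bin 3 (new)  [load 3/29]
  3 → bin 3  [load 6/29]
3 bins opened.

3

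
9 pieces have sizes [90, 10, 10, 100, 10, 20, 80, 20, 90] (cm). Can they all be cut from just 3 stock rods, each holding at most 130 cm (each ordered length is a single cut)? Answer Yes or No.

Total = 430 cm; ⌈430/130⌉ = 4.
At least 4 stock rods are required, but only 3 are allowed.

No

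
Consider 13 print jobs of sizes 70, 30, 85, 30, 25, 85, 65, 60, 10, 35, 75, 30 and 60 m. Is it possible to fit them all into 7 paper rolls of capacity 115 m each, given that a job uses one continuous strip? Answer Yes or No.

A valid assignment using 7 paper rolls:
  roll 1: 85 + 30 = 115
  roll 2: 85 + 30 = 115
  roll 3: 75 + 35 = 110
  roll 4: 70 + 30 + 10 = 110
  roll 5: 65 + 25 = 90
  roll 6: 60 = 60
  roll 7: 60 = 60
Every load is within 115 m, so 7 paper rolls suffice.

Yes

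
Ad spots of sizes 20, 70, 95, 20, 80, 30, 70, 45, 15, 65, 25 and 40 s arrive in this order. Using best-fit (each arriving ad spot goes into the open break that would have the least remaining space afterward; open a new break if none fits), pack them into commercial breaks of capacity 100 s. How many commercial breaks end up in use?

6

  20 → break 1 (new)  [load 20/100]
  70 → break 1  [load 90/100]
  95 → break 2 (new)  [load 95/100]
  20 → break 3 (new)  [load 20/100]
  80 → break 3  [load 100/100]
  30 → break 4 (new)  [load 30/100]
  70 → break 4  [load 100/100]
  45 → break 5 (new)  [load 45/100]
  15 → break 5  [load 60/100]
  65 → break 6 (new)  [load 65/100]
  25 → break 6  [load 90/100]
  40 → break 5  [load 100/100]
6 commercial breaks opened.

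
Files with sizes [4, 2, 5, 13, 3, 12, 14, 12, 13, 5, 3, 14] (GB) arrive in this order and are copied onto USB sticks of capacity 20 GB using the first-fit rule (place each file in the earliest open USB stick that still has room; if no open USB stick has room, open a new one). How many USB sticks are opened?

7

  4 → USB stick 1 (new)  [load 4/20]
  2 → USB stick 1  [load 6/20]
  5 → USB stick 1  [load 11/20]
  13 → USB stick 2 (new)  [load 13/20]
  3 → USB stick 1  [load 14/20]
  12 → USB stick 3 (new)  [load 12/20]
  14 → USB stick 4 (new)  [load 14/20]
  12 → USB stick 5 (new)  [load 12/20]
  13 → USB stick 6 (new)  [load 13/20]
  5 → USB stick 1  [load 19/20]
  3 → USB stick 2  [load 16/20]
  14 → USB stick 7 (new)  [load 14/20]
7 USB sticks opened.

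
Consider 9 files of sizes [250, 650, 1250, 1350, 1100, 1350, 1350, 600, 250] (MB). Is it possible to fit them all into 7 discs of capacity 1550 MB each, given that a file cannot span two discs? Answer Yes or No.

A valid assignment using 6 discs:
  disc 1: 1350 = 1350
  disc 2: 1350 = 1350
  disc 3: 1350 = 1350
  disc 4: 1250 + 250 = 1500
  disc 5: 1100 + 250 = 1350
  disc 6: 650 + 600 = 1250
That uses only 6 ≤ 7, so 7 discs are enough.

Yes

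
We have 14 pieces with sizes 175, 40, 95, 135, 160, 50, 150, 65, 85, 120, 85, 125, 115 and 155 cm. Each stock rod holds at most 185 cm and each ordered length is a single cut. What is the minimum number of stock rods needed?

Total = 175 + 160 + 155 + 150 + 135 + 125 + 120 + 115 + 95 + 85 + 85 + 65 + 50 + 40 = 1555 cm.
Lower bound: ⌈1555/185⌉ = 9 stock rods.
A packing using 10 stock rods:
  stock rod 1: 175 = 175
  stock rod 2: 160 = 160
  stock rod 3: 155 = 155
  stock rod 4: 150 = 150
  stock rod 5: 135 + 50 = 185
  stock rod 6: 125 + 40 = 165
  stock rod 7: 120 + 65 = 185
  stock rod 8: 115 = 115
  stock rod 9: 95 + 85 = 180
  stock rod 10: 85 = 85
No arrangement into 9 stock rods stays within capacity, so 10 is optimal.

10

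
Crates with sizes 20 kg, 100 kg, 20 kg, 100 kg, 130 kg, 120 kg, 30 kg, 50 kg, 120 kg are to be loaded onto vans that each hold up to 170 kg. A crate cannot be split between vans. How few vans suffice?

5

Total = 130 + 120 + 120 + 100 + 100 + 50 + 30 + 20 + 20 = 690 kg.
Lower bound: ⌈690/170⌉ = 5 vans.
A packing using 5 vans:
  van 1: 130 + 30 = 160
  van 2: 120 + 50 = 170
  van 3: 120 + 20 + 20 = 160
  van 4: 100 = 100
  van 5: 100 = 100
This matches the lower bound, so 5 is optimal.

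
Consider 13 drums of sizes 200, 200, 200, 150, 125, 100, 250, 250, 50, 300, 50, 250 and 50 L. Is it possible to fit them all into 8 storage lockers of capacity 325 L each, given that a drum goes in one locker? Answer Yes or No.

Yes

A valid assignment using 8 storage lockers:
  locker 1: 300 = 300
  locker 2: 250 + 50 = 300
  locker 3: 250 + 50 = 300
  locker 4: 250 + 50 = 300
  locker 5: 200 + 125 = 325
  locker 6: 200 + 100 = 300
  locker 7: 200 = 200
  locker 8: 150 = 150
Every load is within 325 L, so 8 storage lockers suffice.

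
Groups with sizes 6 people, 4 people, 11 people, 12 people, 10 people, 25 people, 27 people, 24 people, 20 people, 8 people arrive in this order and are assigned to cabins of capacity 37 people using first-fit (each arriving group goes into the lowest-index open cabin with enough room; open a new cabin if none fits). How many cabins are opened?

  6 → cabin 1 (new)  [load 6/37]
  4 → cabin 1  [load 10/37]
  11 → cabin 1  [load 21/37]
  12 → cabin 1  [load 33/37]
  10 → cabin 2 (new)  [load 10/37]
  25 → cabin 2  [load 35/37]
  27 → cabin 3 (new)  [load 27/37]
  24 → cabin 4 (new)  [load 24/37]
  20 → cabin 5 (new)  [load 20/37]
  8 → cabin 3  [load 35/37]
5 cabins opened.

5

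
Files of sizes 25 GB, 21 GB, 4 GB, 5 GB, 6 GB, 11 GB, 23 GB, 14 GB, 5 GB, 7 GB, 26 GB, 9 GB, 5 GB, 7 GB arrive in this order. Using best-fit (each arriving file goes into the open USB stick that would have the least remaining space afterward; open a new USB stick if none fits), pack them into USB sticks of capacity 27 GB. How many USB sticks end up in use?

7

  25 → USB stick 1 (new)  [load 25/27]
  21 → USB stick 2 (new)  [load 21/27]
  4 → USB stick 2  [load 25/27]
  5 → USB stick 3 (new)  [load 5/27]
  6 → USB stick 3  [load 11/27]
  11 → USB stick 3  [load 22/27]
  23 → USB stick 4 (new)  [load 23/27]
  14 → USB stick 5 (new)  [load 14/27]
  5 → USB stick 3  [load 27/27]
  7 → USB stick 5  [load 21/27]
  26 → USB stick 6 (new)  [load 26/27]
  9 → USB stick 7 (new)  [load 9/27]
  5 → USB stick 5  [load 26/27]
  7 → USB stick 7  [load 16/27]
7 USB sticks opened.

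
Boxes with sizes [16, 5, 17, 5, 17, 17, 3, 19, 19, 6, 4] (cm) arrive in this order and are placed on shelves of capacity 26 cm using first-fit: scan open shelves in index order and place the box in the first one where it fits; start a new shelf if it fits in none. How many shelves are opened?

6

  16 → shelf 1 (new)  [load 16/26]
  5 → shelf 1  [load 21/26]
  17 → shelf 2 (new)  [load 17/26]
  5 → shelf 1  [load 26/26]
  17 → shelf 3 (new)  [load 17/26]
  17 → shelf 4 (new)  [load 17/26]
  3 → shelf 2  [load 20/26]
  19 → shelf 5 (new)  [load 19/26]
  19 → shelf 6 (new)  [load 19/26]
  6 → shelf 2  [load 26/26]
  4 → shelf 3  [load 21/26]
6 shelves opened.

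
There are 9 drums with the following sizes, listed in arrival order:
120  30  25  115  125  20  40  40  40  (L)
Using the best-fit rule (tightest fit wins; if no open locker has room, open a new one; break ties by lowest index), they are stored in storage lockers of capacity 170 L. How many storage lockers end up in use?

4

  120 → locker 1 (new)  [load 120/170]
  30 → locker 1  [load 150/170]
  25 → locker 2 (new)  [load 25/170]
  115 → locker 2  [load 140/170]
  125 → locker 3 (new)  [load 125/170]
  20 → locker 1  [load 170/170]
  40 → locker 3  [load 165/170]
  40 → locker 4 (new)  [load 40/170]
  40 → locker 4  [load 80/170]
4 storage lockers opened.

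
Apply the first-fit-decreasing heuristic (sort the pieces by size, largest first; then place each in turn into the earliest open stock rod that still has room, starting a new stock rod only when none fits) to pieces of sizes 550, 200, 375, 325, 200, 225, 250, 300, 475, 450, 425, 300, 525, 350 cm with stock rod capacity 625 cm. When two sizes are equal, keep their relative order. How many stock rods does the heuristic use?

9

Sorted descending: 550, 525, 475, 450, 425, 375, 350, 325, 300, 300, 250, 225, 200, 200.
  550 → stock rod 1 (new)  [load 550/625]
  525 → stock rod 2 (new)  [load 525/625]
  475 → stock rod 3 (new)  [load 475/625]
  450 → stock rod 4 (new)  [load 450/625]
  425 → stock rod 5 (new)  [load 425/625]
  375 → stock rod 6 (new)  [load 375/625]
  350 → stock rod 7 (new)  [load 350/625]
  325 → stock rod 8 (new)  [load 325/625]
  300 → stock rod 8  [load 625/625]
  300 → stock rod 9 (new)  [load 300/625]
  250 → stock rod 6  [load 625/625]
  225 → stock rod 7  [load 575/625]
  200 → stock rod 5  [load 625/625]
  200 → stock rod 9  [load 500/625]
9 stock rods opened.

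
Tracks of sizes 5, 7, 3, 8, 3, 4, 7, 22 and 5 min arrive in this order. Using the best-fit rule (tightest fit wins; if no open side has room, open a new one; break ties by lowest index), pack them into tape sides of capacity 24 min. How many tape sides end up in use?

3

  5 → side 1 (new)  [load 5/24]
  7 → side 1  [load 12/24]
  3 → side 1  [load 15/24]
  8 → side 1  [load 23/24]
  3 → side 2 (new)  [load 3/24]
  4 → side 2  [load 7/24]
  7 → side 2  [load 14/24]
  22 → side 3 (new)  [load 22/24]
  5 → side 2  [load 19/24]
3 tape sides opened.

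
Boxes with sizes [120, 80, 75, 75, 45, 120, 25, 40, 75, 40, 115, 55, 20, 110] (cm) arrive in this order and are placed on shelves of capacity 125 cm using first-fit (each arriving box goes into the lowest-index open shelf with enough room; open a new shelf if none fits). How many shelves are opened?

  120 → shelf 1 (new)  [load 120/125]
  80 → shelf 2 (new)  [load 80/125]
  75 → shelf 3 (new)  [load 75/125]
  75 → shelf 4 (new)  [load 75/125]
  45 → shelf 2  [load 125/125]
  120 → shelf 5 (new)  [load 120/125]
  25 → shelf 3  [load 100/125]
  40 → shelf 4  [load 115/125]
  75 → shelf 6 (new)  [load 75/125]
  40 → shelf 6  [load 115/125]
  115 → shelf 7 (new)  [load 115/125]
  55 → shelf 8 (new)  [load 55/125]
  20 → shelf 3  [load 120/125]
  110 → shelf 9 (new)  [load 110/125]
9 shelves opened.

9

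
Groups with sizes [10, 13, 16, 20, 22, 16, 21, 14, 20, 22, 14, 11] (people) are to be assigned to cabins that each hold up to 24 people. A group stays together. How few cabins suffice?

10

Total = 22 + 22 + 21 + 20 + 20 + 16 + 16 + 14 + 14 + 13 + 11 + 10 = 199 people.
Lower bound: ⌈199/24⌉ = 9 cabins.
Also, 10 groups each exceed 12 people, and no two of those can share a cabin, so at least 10 cabins are needed.
A packing using 10 cabins:
  cabin 1: 22 = 22
  cabin 2: 22 = 22
  cabin 3: 21 = 21
  cabin 4: 20 = 20
  cabin 5: 20 = 20
  cabin 6: 16 = 16
  cabin 7: 16 = 16
  cabin 8: 14 + 10 = 24
  cabin 9: 14 = 14
  cabin 10: 13 + 11 = 24
This matches the lower bound, so 10 is optimal.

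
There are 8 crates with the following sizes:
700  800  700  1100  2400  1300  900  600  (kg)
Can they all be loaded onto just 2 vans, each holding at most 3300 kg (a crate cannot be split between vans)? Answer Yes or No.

Total = 8500 kg; ⌈8500/3300⌉ = 3.
At least 3 vans are required, but only 2 are allowed.

No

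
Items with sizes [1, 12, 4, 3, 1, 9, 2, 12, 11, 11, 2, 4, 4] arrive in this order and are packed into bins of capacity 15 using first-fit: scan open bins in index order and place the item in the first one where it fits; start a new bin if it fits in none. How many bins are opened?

  1 → bin 1 (new)  [load 1/15]
  12 → bin 1  [load 13/15]
  4 → bin 2 (new)  [load 4/15]
  3 → bin 2  [load 7/15]
  1 → bin 1  [load 14/15]
  9 → bin 3 (new)  [load 9/15]
  2 → bin 2  [load 9/15]
  12 → bin 4 (new)  [load 12/15]
  11 → bin 5 (new)  [load 11/15]
  11 → bin 6 (new)  [load 11/15]
  2 → bin 2  [load 11/15]
  4 → bin 2  [load 15/15]
  4 → bin 3  [load 13/15]
6 bins opened.

6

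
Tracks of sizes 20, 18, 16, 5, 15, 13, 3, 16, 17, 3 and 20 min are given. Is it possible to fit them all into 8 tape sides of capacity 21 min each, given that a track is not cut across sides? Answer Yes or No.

A valid assignment using 8 tape sides:
  side 1: 20 = 20
  side 2: 20 = 20
  side 3: 18 + 3 = 21
  side 4: 17 + 3 = 20
  side 5: 16 + 5 = 21
  side 6: 16 = 16
  side 7: 15 = 15
  side 8: 13 = 13
Every load is within 21 min, so 8 tape sides suffice.

Yes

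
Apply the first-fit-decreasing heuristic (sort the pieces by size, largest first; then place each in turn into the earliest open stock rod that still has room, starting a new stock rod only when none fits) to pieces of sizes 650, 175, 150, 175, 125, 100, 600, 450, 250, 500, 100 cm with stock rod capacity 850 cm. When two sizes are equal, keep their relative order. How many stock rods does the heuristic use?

Sorted descending: 650, 600, 500, 450, 250, 175, 175, 150, 125, 100, 100.
  650 → stock rod 1 (new)  [load 650/850]
  600 → stock rod 2 (new)  [load 600/850]
  500 → stock rod 3 (new)  [load 500/850]
  450 → stock rod 4 (new)  [load 450/850]
  250 → stock rod 2  [load 850/850]
  175 → stock rod 1  [load 825/850]
  175 → stock rod 3  [load 675/850]
  150 → stock rod 3  [load 825/850]
  125 → stock rod 4  [load 575/850]
  100 → stock rod 4  [load 675/850]
  100 → stock rod 4  [load 775/850]
4 stock rods opened.

4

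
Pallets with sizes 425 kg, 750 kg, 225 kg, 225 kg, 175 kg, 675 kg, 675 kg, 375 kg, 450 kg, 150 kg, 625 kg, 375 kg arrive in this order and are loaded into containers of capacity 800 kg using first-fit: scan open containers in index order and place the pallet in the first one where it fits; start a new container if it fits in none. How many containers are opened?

  425 → container 1 (new)  [load 425/800]
  750 → container 2 (new)  [load 750/800]
  225 → container 1  [load 650/800]
  225 → container 3 (new)  [load 225/800]
  175 → container 3  [load 400/800]
  675 → container 4 (new)  [load 675/800]
  675 → container 5 (new)  [load 675/800]
  375 → container 3  [load 775/800]
  450 → container 6 (new)  [load 450/800]
  150 → container 1  [load 800/800]
  625 → container 7 (new)  [load 625/800]
  375 → container 8 (new)  [load 375/800]
8 containers opened.

8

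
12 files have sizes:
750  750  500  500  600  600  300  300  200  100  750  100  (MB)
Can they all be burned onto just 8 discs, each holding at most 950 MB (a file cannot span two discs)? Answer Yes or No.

Yes

A valid assignment using 7 discs:
  disc 1: 750 + 200 = 950
  disc 2: 750 + 100 + 100 = 950
  disc 3: 750 = 750
  disc 4: 600 + 300 = 900
  disc 5: 600 + 300 = 900
  disc 6: 500 = 500
  disc 7: 500 = 500
That uses only 7 ≤ 8, so 8 discs are enough.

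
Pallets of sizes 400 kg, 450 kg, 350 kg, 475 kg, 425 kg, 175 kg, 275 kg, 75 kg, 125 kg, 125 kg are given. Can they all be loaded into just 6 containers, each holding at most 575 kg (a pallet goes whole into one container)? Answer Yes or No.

A valid assignment using 6 containers:
  container 1: 475 + 75 = 550
  container 2: 450 + 125 = 575
  container 3: 425 + 125 = 550
  container 4: 400 + 175 = 575
  container 5: 350 = 350
  container 6: 275 = 275
Every load is within 575 kg, so 6 containers suffice.

Yes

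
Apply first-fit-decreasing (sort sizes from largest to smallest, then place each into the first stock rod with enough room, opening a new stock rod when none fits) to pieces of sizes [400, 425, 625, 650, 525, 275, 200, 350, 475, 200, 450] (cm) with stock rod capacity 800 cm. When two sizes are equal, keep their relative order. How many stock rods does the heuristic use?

7

Sorted descending: 650, 625, 525, 475, 450, 425, 400, 350, 275, 200, 200.
  650 → stock rod 1 (new)  [load 650/800]
  625 → stock rod 2 (new)  [load 625/800]
  525 → stock rod 3 (new)  [load 525/800]
  475 → stock rod 4 (new)  [load 475/800]
  450 → stock rod 5 (new)  [load 450/800]
  425 → stock rod 6 (new)  [load 425/800]
  400 → stock rod 7 (new)  [load 400/800]
  350 → stock rod 5  [load 800/800]
  275 → stock rod 3  [load 800/800]
  200 → stock rod 4  [load 675/800]
  200 → stock rod 6  [load 625/800]
7 stock rods opened.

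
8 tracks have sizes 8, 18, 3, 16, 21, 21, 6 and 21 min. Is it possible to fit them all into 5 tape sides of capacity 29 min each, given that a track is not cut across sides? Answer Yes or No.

A valid assignment using 5 tape sides:
  side 1: 21 + 8 = 29
  side 2: 21 + 6 = 27
  side 3: 21 + 3 = 24
  side 4: 18 = 18
  side 5: 16 = 16
Every load is within 29 min, so 5 tape sides suffice.

Yes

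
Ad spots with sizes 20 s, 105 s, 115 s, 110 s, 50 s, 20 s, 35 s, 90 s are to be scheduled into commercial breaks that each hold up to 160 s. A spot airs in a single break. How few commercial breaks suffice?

4

Total = 115 + 110 + 105 + 90 + 50 + 35 + 20 + 20 = 545 s.
Lower bound: ⌈545/160⌉ = 4 commercial breaks.
A packing using 4 commercial breaks:
  break 1: 115 + 35 = 150
  break 2: 110 + 50 = 160
  break 3: 105 + 20 + 20 = 145
  break 4: 90 = 90
This matches the lower bound, so 4 is optimal.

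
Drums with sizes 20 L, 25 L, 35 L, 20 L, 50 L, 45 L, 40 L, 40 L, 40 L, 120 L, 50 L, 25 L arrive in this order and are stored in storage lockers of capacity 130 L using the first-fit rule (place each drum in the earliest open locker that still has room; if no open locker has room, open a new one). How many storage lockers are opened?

  20 → locker 1 (new)  [load 20/130]
  25 → locker 1  [load 45/130]
  35 → locker 1  [load 80/130]
  20 → locker 1  [load 100/130]
  50 → locker 2 (new)  [load 50/130]
  45 → locker 2  [load 95/130]
  40 → locker 3 (new)  [load 40/130]
  40 → locker 3  [load 80/130]
  40 → locker 3  [load 120/130]
  120 → locker 4 (new)  [load 120/130]
  50 → locker 5 (new)  [load 50/130]
  25 → locker 1  [load 125/130]
5 storage lockers opened.

5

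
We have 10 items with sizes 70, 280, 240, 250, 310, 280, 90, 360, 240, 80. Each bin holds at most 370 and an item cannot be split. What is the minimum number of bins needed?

7

Total = 360 + 310 + 280 + 280 + 250 + 240 + 240 + 90 + 80 + 70 = 2200.
Lower bound: ⌈2200/370⌉ = 6 bins.
Also, 7 items each exceed 185, and no two of those can share a bin, so at least 7 bins are needed.
A packing using 7 bins:
  bin 1: 360 = 360
  bin 2: 310 = 310
  bin 3: 280 + 90 = 370
  bin 4: 280 + 80 = 360
  bin 5: 250 + 70 = 320
  bin 6: 240 = 240
  bin 7: 240 = 240
This matches the lower bound, so 7 is optimal.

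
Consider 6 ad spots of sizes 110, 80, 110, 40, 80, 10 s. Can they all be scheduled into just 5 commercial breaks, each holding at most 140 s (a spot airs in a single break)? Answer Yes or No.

A valid assignment using 4 commercial breaks:
  break 1: 110 + 10 = 120
  break 2: 110 = 110
  break 3: 80 + 40 = 120
  break 4: 80 = 80
That uses only 4 ≤ 5, so 5 commercial breaks are enough.

Yes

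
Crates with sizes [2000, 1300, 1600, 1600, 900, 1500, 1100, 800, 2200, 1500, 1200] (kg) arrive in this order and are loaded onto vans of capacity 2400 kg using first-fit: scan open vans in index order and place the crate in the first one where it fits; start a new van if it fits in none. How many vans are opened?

  2000 → van 1 (new)  [load 2000/2400]
  1300 → van 2 (new)  [load 1300/2400]
  1600 → van 3 (new)  [load 1600/2400]
  1600 → van 4 (new)  [load 1600/2400]
  900 → van 2  [load 2200/2400]
  1500 → van 5 (new)  [load 1500/2400]
  1100 → van 6 (new)  [load 1100/2400]
  800 → van 3  [load 2400/2400]
  2200 → van 7 (new)  [load 2200/2400]
  1500 → van 8 (new)  [load 1500/2400]
  1200 → van 6  [load 2300/2400]
8 vans opened.

8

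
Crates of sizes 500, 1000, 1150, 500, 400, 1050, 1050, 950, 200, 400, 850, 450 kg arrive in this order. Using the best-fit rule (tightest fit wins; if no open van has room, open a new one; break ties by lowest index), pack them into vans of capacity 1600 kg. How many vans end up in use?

  500 → van 1 (new)  [load 500/1600]
  1000 → van 1  [load 1500/1600]
  1150 → van 2 (new)  [load 1150/1600]
  500 → van 3 (new)  [load 500/1600]
  400 → van 2  [load 1550/1600]
  1050 → van 3  [load 1550/1600]
  1050 → van 4 (new)  [load 1050/1600]
  950 → van 5 (new)  [load 950/1600]
  200 → van 4  [load 1250/1600]
  400 → van 5  [load 1350/1600]
  850 → van 6 (new)  [load 850/1600]
  450 → van 6  [load 1300/1600]
6 vans opened.

6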